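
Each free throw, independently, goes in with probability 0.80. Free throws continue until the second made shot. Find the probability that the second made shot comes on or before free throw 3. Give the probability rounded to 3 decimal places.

0.896

Finishing within 3 free throws ⇔ at least 2 successes in the first 3. With X ~ Binomial(3, 0.80), P(Y ≤ 3) = 1 − P(X ≤ 1).
  k=0: C(3,0)·0.80^0·0.20^3 = 0.00800
  k=1: C(3,1)·0.80^1·0.20^2 = 0.09600
1 − 0.10400 = 0.89600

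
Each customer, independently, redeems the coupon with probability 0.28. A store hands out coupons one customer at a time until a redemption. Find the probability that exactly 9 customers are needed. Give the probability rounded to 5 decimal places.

0.02022

Geometric (trials to first success), p = 0.28.
P(Y = 9) = (1−p)^8 · p = 0.07222 · 0.28 = 0.0202217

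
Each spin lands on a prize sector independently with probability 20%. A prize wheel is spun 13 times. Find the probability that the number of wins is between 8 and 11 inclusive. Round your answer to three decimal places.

0.001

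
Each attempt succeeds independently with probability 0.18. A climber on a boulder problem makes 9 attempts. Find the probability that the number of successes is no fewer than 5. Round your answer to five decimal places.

X ~ Binomial(9, 0.18); P(X ≥ 5) = Σ C(9,k) p^k (1−p)^(9−k) over k:
  k=5: C(9,5)·0.18^5·0.82^4 = 0.0107644
  k=6: C(9,6)·0.18^6·0.82^3 = 0.0015753
  k=7: C(9,7)·0.18^7·0.82^2 = 0.0001482
  k=8: C(9,8)·0.18^8·0.82^1 = 0.0000081
  k=9: C(9,9)·0.18^9·0.82^0 = 0.0000002
Total = 0.0124962

0.01250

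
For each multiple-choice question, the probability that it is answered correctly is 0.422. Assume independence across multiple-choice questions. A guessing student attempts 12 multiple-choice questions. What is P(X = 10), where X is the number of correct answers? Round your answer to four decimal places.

0.0039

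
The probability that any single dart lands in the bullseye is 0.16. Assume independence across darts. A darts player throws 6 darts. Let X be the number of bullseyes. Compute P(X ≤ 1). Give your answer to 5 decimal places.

X ~ Binomial(6, 0.16); P(X ≤ 1) = Σ C(6,k) p^k (1−p)^(6−k) over k:
  k=0: C(6,0)·0.16^0·0.84^6 = 0.3512980
  k=1: C(6,1)·0.16^1·0.84^5 = 0.4014835
Total = 0.7527815

0.75278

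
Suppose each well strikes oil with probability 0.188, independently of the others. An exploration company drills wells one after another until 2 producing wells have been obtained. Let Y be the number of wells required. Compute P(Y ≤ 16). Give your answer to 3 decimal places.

Finishing within 16 wells ⇔ at least 2 successes in the first 16. With X ~ Binomial(16, 0.188), P(Y ≤ 16) = 1 − P(X ≤ 1).
  k=0: C(16,0)·0.188^0·0.812^16 = 0.03572
  k=1: C(16,1)·0.188^1·0.812^15 = 0.13232
1 − 0.16804 = 0.83196

0.832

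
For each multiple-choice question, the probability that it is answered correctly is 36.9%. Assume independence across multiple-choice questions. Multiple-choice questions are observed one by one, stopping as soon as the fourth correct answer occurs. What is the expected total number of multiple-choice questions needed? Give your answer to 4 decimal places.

Y = total multiple-choice questions until the fourth success; negative binomial with r=4, p=0.369.
E[Y] = r / p = 4 / 0.369 = 10.840108

10.8401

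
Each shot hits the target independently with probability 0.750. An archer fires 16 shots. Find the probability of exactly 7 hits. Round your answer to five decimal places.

0.00583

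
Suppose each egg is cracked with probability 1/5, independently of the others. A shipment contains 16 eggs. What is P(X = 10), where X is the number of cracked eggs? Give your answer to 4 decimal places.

X ~ Binomial(n=16, p=0.20).
P(X=10) = C(16,10) · p^10 · (1−p)^6
= 8008 · 1.024e-07 · 0.26214 = 0.000215

0.0002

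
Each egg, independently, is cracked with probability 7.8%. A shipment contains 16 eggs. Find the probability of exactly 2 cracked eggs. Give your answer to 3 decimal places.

0.234

X ~ Binomial(n=16, p=0.078).
P(X=2) = C(16,2) · p^2 · (1−p)^14
= 120 · 0.006084 · 0.3208 = 0.23421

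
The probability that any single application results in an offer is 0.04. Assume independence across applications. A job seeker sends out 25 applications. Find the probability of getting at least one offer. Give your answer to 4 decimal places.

0.6396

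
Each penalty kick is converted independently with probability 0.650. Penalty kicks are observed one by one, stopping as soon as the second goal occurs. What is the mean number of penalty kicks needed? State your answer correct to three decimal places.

3.077

Y = total penalty kicks until the second success; negative binomial with r=2, p=0.65.
E[Y] = r / p = 2 / 0.65 = 3.07692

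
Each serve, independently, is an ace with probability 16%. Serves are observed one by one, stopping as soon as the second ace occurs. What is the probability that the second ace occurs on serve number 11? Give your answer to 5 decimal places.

Y = trial on which the second success occurs; negative binomial, r=2, p=0.16.
P(Y=11) = C(10,1) · p^2 · (1−p)^9
= 10 · 0.0256 · 0.20822 = 0.0533032

0.05330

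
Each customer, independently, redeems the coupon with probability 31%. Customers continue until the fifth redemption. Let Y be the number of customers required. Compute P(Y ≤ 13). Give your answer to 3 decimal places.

0.376

Finishing within 13 customers ⇔ at least 5 successes in the first 13. With X ~ Binomial(13, 0.31), P(Y ≤ 13) = 1 − P(X ≤ 4).
  k=0: C(13,0)·0.31^0·0.69^13 = 0.00804
  k=1: C(13,1)·0.31^1·0.69^12 = 0.04693
  k=2: C(13,2)·0.31^2·0.69^11 = 0.12652
  k=3: C(13,3)·0.31^3·0.69^10 = 0.20842
  k=4: C(13,4)·0.31^4·0.69^9 = 0.23410
1 − 0.62401 = 0.37599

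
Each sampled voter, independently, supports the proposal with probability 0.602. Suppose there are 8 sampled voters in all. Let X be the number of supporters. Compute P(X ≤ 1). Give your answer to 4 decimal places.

0.0082

X ~ Binomial(8, 0.602); P(X ≤ 1) = Σ C(8,k) p^k (1−p)^(8−k) over k:
  k=0: C(8,0)·0.602^0·0.398^8 = 0.000630
  k=1: C(8,1)·0.602^1·0.398^7 = 0.007618
Total = 0.008248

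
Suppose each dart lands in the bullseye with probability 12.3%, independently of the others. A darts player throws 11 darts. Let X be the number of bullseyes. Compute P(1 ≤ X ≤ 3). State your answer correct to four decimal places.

X ~ Binomial(11, 0.123); P(1 ≤ X ≤ 3) = Σ C(11,k) p^k (1−p)^(11−k) over k:
  k=1: C(11,1)·0.123^1·0.877^10 = 0.364161
  k=2: C(11,2)·0.123^2·0.877^9 = 0.255370
  k=3: C(11,3)·0.123^3·0.877^8 = 0.107447
Total = 0.726978

0.7270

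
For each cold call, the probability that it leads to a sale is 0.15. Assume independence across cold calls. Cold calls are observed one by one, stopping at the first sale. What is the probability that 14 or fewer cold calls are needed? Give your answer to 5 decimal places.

0.89723

Y = number of cold calls to the first success; geometric, p = 0.15.
P(Y ≤ 14) = 1 − (1−p)^14 = 1 − 0.1027697 = 0.8972303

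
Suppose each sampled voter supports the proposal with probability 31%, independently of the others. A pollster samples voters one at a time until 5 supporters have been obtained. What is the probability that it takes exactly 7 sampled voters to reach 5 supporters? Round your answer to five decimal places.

0.02045

Y = trial on which the fifth success occurs; negative binomial, r=5, p=0.31.
P(Y=7) = C(6,4) · p^5 · (1−p)^2
= 15 · 0.0028629 · 0.4761 = 0.0204455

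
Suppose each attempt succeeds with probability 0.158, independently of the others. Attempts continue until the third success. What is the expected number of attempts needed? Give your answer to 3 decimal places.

Y = total attempts until the third success; negative binomial with r=3, p=0.158.
E[Y] = r / p = 3 / 0.158 = 18.98734

18.987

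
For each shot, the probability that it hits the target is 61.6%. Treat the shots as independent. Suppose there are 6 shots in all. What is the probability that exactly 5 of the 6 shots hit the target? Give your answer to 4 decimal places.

0.2044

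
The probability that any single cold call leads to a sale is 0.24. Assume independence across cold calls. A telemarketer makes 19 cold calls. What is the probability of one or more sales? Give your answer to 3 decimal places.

P(at least one) = 1 − P(none) = 1 − (1 − 0.24)^19
= 1 − 0.00544 = 0.99456

0.995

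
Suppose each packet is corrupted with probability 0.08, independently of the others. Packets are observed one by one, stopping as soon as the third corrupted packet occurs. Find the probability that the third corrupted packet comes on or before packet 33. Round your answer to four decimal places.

0.4982

Finishing within 33 packets ⇔ at least 3 successes in the first 33. With X ~ Binomial(33, 0.08), P(Y ≤ 33) = 1 − P(X ≤ 2).
  k=0: C(33,0)·0.08^0·0.92^33 = 0.063826
  k=1: C(33,1)·0.08^1·0.92^32 = 0.183153
  k=2: C(33,2)·0.08^2·0.92^31 = 0.254822
1 − 0.501801 = 0.498199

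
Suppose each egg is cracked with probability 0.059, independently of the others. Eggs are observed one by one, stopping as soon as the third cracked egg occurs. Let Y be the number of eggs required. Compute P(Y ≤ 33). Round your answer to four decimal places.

0.3085

Finishing within 33 eggs ⇔ at least 3 successes in the first 33. With X ~ Binomial(33, 0.059), P(Y ≤ 33) = 1 − P(X ≤ 2).
  k=0: C(33,0)·0.059^0·0.941^33 = 0.134418
  k=1: C(33,1)·0.059^1·0.941^32 = 0.278121
  k=2: C(33,2)·0.059^2·0.941^31 = 0.279008
1 − 0.691547 = 0.308453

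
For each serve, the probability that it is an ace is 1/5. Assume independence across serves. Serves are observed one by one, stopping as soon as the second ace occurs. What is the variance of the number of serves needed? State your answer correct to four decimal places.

Y = total serves until the second success; negative binomial with r=2, p=0.20.
Var(Y) = r(1−p)/p² = 2·0.80 / 0.20² = 40.000000

40.0000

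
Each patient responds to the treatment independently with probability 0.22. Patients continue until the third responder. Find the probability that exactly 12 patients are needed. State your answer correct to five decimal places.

0.06259

Y = trial on which the third success occurs; negative binomial, r=3, p=0.22.
P(Y=12) = C(11,2) · p^3 · (1−p)^9
= 55 · 0.010648 · 0.10687 = 0.0625867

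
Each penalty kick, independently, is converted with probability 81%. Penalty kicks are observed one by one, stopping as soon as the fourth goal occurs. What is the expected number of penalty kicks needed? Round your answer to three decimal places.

Y = total penalty kicks until the fourth success; negative binomial with r=4, p=0.81.
E[Y] = r / p = 4 / 0.81 = 4.93827

4.938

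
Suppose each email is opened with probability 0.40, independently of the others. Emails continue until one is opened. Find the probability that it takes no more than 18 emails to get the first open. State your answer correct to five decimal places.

Y = number of emails to the first success; geometric, p = 0.40.
P(Y ≤ 18) = 1 − (1−p)^18 = 1 − 0.0001016 = 0.9998984

0.99990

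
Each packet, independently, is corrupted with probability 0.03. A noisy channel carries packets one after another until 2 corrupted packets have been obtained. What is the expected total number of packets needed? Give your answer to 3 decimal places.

66.667

Y = total packets until the second success; negative binomial with r=2, p=0.03.
E[Y] = r / p = 2 / 0.03 = 66.66667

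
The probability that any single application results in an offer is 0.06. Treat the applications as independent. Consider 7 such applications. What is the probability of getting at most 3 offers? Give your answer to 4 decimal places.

X ~ Binomial(7, 0.06); P(X ≤ 3) = Σ C(7,k) p^k (1−p)^(7−k) over k:
  k=0: C(7,0)·0.06^0·0.94^7 = 0.648478
  k=1: C(7,1)·0.06^1·0.94^6 = 0.289745
  k=2: C(7,2)·0.06^2·0.94^5 = 0.055483
  k=3: C(7,3)·0.06^3·0.94^4 = 0.005902
Total = 0.999609

0.9996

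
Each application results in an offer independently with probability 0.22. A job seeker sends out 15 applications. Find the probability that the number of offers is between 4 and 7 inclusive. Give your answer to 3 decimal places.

X ~ Binomial(15, 0.22); P(4 ≤ X ≤ 7) = Σ C(15,k) p^k (1−p)^(15−k) over k:
  k=4: C(15,4)·0.22^4·0.78^11 = 0.20790
  k=5: C(15,5)·0.22^5·0.78^10 = 0.12901
  k=6: C(15,6)·0.22^6·0.78^9 = 0.06064
  k=7: C(15,7)·0.22^7·0.78^8 = 0.02199
Total = 0.41955

0.420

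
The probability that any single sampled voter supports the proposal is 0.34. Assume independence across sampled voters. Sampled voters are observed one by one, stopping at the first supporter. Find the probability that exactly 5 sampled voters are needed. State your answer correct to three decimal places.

0.065

Geometric (trials to first success), p = 0.34.
P(Y = 5) = (1−p)^4 · p = 0.18975 · 0.34 = 0.06451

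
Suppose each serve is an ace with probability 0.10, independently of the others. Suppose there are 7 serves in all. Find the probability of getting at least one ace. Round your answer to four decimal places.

0.5217

P(at least one) = 1 − P(none) = 1 − (1 − 0.10)^7
= 1 − 0.478297 = 0.521703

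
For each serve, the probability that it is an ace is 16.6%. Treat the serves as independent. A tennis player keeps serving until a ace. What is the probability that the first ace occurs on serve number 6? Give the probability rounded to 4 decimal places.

0.0670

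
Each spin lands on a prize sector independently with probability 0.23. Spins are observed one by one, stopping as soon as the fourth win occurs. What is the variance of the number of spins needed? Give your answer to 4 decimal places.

Y = total spins until the fourth success; negative binomial with r=4, p=0.23.
Var(Y) = r(1−p)/p² = 4·0.77 / 0.23² = 58.223062

58.2231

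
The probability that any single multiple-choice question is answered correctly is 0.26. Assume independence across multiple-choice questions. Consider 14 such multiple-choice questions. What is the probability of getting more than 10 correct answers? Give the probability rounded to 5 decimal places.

X ~ Binomial(14, 0.26); P(X ≥ 11) = Σ C(14,k) p^k (1−p)^(14−k) over k:
  k=11: C(14,11)·0.26^11·0.74^3 = 0.0000541
  k=12: C(14,12)·0.26^12·0.74^2 = 0.0000048
  k=13: C(14,13)·0.26^13·0.74^1 = 0.0000003
  k=14: C(14,14)·0.26^14·0.74^0 = 0.0000000
Total = 0.0000592

0.00006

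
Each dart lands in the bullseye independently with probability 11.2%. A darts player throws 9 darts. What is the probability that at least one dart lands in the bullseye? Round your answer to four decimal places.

P(at least one) = 1 − P(none) = 1 − (1 − 0.112)^9
= 1 − 0.343334 = 0.656666

0.6567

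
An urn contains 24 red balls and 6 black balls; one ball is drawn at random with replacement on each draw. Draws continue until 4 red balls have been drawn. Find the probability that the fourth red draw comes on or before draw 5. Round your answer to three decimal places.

Finishing within 5 draws ⇔ at least 4 successes in the first 5. With X ~ Binomial(5, 0.80), P(Y ≤ 5) = 1 − P(X ≤ 3).
  k=0: C(5,0)·0.80^0·0.20^5 = 0.00032
  k=1: C(5,1)·0.80^1·0.20^4 = 0.00640
  k=2: C(5,2)·0.80^2·0.20^3 = 0.05120
  k=3: C(5,3)·0.80^3·0.20^2 = 0.20480
1 − 0.26272 = 0.73728

0.737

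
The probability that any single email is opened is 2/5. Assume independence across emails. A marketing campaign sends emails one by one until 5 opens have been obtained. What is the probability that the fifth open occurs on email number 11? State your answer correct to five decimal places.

0.10033

Y = trial on which the fifth success occurs; negative binomial, r=5, p=0.40.
P(Y=11) = C(10,4) · p^5 · (1−p)^6
= 210 · 0.01024 · 0.046656 = 0.1003291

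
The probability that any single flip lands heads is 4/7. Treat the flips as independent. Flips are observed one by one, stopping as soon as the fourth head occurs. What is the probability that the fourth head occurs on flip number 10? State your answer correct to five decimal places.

Y = trial on which the fourth success occurs; negative binomial, r=4, p=0.571429.
P(Y=10) = C(9,3) · p^4 · (1−p)^6
= 84 · 0.10662 · 0.0061964 = 0.0554966

0.05550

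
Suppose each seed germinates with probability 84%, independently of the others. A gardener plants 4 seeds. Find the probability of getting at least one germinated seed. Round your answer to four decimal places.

P(at least one) = 1 − P(none) = 1 − (1 − 0.84)^4
= 1 − 0.000655 = 0.999345

0.9993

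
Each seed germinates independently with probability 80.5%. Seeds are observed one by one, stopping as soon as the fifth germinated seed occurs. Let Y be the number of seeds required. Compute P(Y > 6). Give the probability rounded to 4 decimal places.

Needing more than 6 seeds ⇔ fewer than 5 successes in the first 6. With X ~ Binomial(6, 0.805), P(Y > 6) = P(X ≤ 4).
  k=0: C(6,0)·0.805^0·0.195^6 = 0.000055
  k=1: C(6,1)·0.805^1·0.195^5 = 0.001362
  k=2: C(6,2)·0.805^2·0.195^4 = 0.014055
  k=3: C(6,3)·0.805^3·0.195^3 = 0.077361
  k=4: C(6,4)·0.805^4·0.195^2 = 0.239521
P(X ≤ 4) = 0.332354

0.3324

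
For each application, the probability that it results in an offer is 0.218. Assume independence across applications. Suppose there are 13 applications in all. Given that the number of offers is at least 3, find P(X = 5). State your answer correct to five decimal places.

X ~ Binomial(13, 0.218). Want P(X=5 | X≥3) = P(X=5) / P(X≥3).
P(X=5) = C(13,5)·0.218^5·0.782^8 = 0.0886166
P(X≥3) = 1 − 0.0408967 − 0.1482112 − 0.2479031 = 0.5629891
Ratio = 0.0886166 / 0.5629891 = 0.1574037

0.15740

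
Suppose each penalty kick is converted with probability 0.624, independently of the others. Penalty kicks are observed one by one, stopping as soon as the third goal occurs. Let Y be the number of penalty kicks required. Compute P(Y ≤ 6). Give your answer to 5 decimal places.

Finishing within 6 penalty kicks ⇔ at least 3 successes in the first 6. With X ~ Binomial(6, 0.624), P(Y ≤ 6) = 1 − P(X ≤ 2).
  k=0: C(6,0)·0.624^0·0.376^6 = 0.0028257
  k=1: C(6,1)·0.624^1·0.376^5 = 0.0281368
  k=2: C(6,2)·0.624^2·0.376^4 = 0.1167379
1 − 0.1477004 = 0.8522996

0.85230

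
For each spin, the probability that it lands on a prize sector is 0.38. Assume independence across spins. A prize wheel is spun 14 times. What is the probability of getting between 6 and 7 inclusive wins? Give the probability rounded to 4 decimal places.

X ~ Binomial(14, 0.38); P(6 ≤ X ≤ 7) = Σ C(14,k) p^k (1−p)^(14−k) over k:
  k=6: C(14,6)·0.38^6·0.62^8 = 0.197420
  k=7: C(14,7)·0.38^7·0.62^7 = 0.138285
Total = 0.335704

0.3357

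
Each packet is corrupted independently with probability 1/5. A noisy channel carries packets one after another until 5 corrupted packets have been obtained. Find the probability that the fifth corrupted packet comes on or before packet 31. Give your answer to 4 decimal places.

0.7713

Finishing within 31 packets ⇔ at least 5 successes in the first 31. With X ~ Binomial(31, 0.20), P(Y ≤ 31) = 1 − P(X ≤ 4).
  k=0: C(31,0)·0.20^0·0.80^31 = 0.000990
  k=1: C(31,1)·0.20^1·0.80^30 = 0.007675
  k=2: C(31,2)·0.20^2·0.80^29 = 0.028782
  k=3: C(31,3)·0.20^3·0.80^28 = 0.069557
  k=4: C(31,4)·0.20^4·0.80^27 = 0.121724
1 − 0.228729 = 0.771271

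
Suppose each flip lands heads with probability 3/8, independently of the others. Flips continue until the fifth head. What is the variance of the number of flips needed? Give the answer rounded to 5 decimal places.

22.22222

Y = total flips until the fifth success; negative binomial with r=5, p=0.375.
Var(Y) = r(1−p)/p² = 5·0.625 / 0.375² = 22.2222222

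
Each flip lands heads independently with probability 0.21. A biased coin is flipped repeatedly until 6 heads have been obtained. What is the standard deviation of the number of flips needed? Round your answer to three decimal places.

Y = total flips until the sixth success; negative binomial with r=6, p=0.21.
SD(Y) = √[r(1−p)/p²] = √(107.48299) = 10.36740

10.367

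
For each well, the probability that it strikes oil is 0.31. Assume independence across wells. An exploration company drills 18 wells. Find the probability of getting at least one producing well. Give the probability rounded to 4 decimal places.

0.9987

P(at least one) = 1 − P(none) = 1 − (1 − 0.31)^18
= 1 − 0.001257 = 0.998743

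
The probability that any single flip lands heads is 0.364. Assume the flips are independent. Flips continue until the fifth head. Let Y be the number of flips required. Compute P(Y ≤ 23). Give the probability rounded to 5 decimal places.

0.95840

Finishing within 23 flips ⇔ at least 5 successes in the first 23. With X ~ Binomial(23, 0.364), P(Y ≤ 23) = 1 − P(X ≤ 4).
  k=0: C(23,0)·0.364^0·0.636^23 = 0.0000302
  k=1: C(23,1)·0.364^1·0.636^22 = 0.0003971
  k=2: C(23,2)·0.364^2·0.636^21 = 0.0024999
  k=3: C(23,3)·0.364^3·0.636^20 = 0.0100153
  k=4: C(23,4)·0.364^4·0.636^19 = 0.0286602
1 − 0.0416027 = 0.9583973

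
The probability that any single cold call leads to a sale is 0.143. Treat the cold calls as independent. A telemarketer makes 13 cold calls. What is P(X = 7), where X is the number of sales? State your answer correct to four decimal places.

0.0008

X ~ Binomial(n=13, p=0.143).
P(X=7) = C(13,7) · p^7 · (1−p)^6
= 1716 · 1.2228e-06 · 0.39617 = 0.000831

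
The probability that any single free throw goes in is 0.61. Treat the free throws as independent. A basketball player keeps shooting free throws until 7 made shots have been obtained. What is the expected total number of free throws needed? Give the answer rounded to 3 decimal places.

11.475

Y = total free throws until the seventh success; negative binomial with r=7, p=0.61.
E[Y] = r / p = 7 / 0.61 = 11.47541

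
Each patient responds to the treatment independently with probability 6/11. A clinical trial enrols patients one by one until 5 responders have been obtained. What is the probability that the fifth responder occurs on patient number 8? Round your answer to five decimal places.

0.15871

Y = trial on which the fifth success occurs; negative binomial, r=5, p=0.545455.
P(Y=8) = C(7,4) · p^5 · (1−p)^3
= 35 · 0.048283 · 0.093914 = 0.1587058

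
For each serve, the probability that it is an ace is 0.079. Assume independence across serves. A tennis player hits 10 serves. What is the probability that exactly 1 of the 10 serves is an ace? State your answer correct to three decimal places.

X ~ Binomial(n=10, p=0.079).
P(X=1) = C(10,1) · p^1 · (1−p)^9
= 10 · 0.079 · 0.4768 = 0.37667

0.377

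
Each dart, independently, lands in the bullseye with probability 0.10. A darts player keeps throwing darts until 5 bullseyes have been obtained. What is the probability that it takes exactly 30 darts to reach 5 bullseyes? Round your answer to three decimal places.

Y = trial on which the fifth success occurs; negative binomial, r=5, p=0.10.
P(Y=30) = C(29,4) · p^5 · (1−p)^25
= 23751 · 1e-05 · 0.07179 = 0.01705

0.017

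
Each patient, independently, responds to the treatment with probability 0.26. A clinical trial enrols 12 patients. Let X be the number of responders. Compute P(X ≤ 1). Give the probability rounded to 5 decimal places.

0.14065

X ~ Binomial(12, 0.26); P(X ≤ 1) = Σ C(12,k) p^k (1−p)^(12−k) over k:
  k=0: C(12,0)·0.26^0·0.74^12 = 0.0269638
  k=1: C(12,1)·0.26^1·0.74^11 = 0.1136851
Total = 0.1406489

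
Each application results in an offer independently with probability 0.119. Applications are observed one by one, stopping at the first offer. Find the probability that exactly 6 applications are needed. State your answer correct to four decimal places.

Geometric (trials to first success), p = 0.119.
P(Y = 6) = (1−p)^5 · p = 0.53074 · 0.119 = 0.063158

0.0632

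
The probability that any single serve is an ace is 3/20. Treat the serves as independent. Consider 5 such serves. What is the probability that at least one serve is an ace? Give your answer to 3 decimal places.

0.556

P(at least one) = 1 − P(none) = 1 − (1 − 0.15)^5
= 1 − 0.44371 = 0.55629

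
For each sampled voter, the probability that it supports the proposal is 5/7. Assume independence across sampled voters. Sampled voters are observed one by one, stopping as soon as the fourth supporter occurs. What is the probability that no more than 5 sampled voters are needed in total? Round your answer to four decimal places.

Finishing within 5 sampled voters ⇔ at least 4 successes in the first 5. With X ~ Binomial(5, 0.714286), P(Y ≤ 5) = 1 − P(X ≤ 3).
  k=0: C(5,0)·0.714286^0·0.285714^5 = 0.001904
  k=1: C(5,1)·0.714286^1·0.285714^4 = 0.023800
  k=2: C(5,2)·0.714286^2·0.285714^3 = 0.118998
  k=3: C(5,3)·0.714286^3·0.285714^2 = 0.297495
1 − 0.442197 = 0.557803

0.5578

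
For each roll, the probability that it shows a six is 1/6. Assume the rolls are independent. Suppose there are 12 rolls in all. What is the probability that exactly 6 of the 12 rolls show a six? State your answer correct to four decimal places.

0.0066

X ~ Binomial(n=12, p=0.166667).
P(X=6) = C(12,6) · p^6 · (1−p)^6
= 924 · 2.1433e-05 · 0.3349 = 0.006632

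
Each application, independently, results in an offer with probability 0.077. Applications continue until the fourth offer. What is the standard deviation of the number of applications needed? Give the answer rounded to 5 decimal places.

Y = total applications until the fourth success; negative binomial with r=4, p=0.077.
SD(Y) = √[r(1−p)/p²] = √(622.7019734) = 24.9539971

24.95400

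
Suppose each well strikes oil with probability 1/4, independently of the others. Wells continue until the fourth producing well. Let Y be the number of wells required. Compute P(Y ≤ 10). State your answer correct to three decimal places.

0.224

Finishing within 10 wells ⇔ at least 4 successes in the first 10. With X ~ Binomial(10, 0.25), P(Y ≤ 10) = 1 − P(X ≤ 3).
  k=0: C(10,0)·0.25^0·0.75^10 = 0.05631
  k=1: C(10,1)·0.25^1·0.75^9 = 0.18771
  k=2: C(10,2)·0.25^2·0.75^8 = 0.28157
  k=3: C(10,3)·0.25^3·0.75^7 = 0.25028
1 − 0.77588 = 0.22412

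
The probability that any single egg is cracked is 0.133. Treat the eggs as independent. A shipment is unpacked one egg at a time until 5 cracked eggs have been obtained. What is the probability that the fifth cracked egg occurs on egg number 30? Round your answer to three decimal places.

Y = trial on which the fifth success occurs; negative binomial, r=5, p=0.133.
P(Y=30) = C(29,4) · p^5 · (1−p)^25
= 23751 · 4.1616e-05 · 0.028215 = 0.02789

0.028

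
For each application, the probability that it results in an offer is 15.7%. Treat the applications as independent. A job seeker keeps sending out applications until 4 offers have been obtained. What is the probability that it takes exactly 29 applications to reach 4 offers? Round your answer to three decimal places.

Y = trial on which the fourth success occurs; negative binomial, r=4, p=0.157.
P(Y=29) = C(28,3) · p^4 · (1−p)^25
= 3276 · 0.00060757 · 0.013986 = 0.02784

0.028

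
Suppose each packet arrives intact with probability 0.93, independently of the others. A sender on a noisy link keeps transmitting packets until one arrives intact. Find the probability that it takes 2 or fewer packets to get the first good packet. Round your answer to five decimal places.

0.99510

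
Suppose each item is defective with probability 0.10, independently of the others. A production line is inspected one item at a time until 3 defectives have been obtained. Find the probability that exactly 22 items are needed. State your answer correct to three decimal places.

Y = trial on which the third success occurs; negative binomial, r=3, p=0.10.
P(Y=22) = C(21,2) · p^3 · (1−p)^19
= 210 · 0.001 · 0.13509 = 0.02837

0.028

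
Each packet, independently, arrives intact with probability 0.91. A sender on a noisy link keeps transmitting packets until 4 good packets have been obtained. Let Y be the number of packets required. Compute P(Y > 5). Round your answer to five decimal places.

0.06738

Needing more than 5 packets ⇔ fewer than 4 successes in the first 5. With X ~ Binomial(5, 0.91), P(Y > 5) = P(X ≤ 3).
  k=0: C(5,0)·0.91^0·0.09^5 = 0.0000059
  k=1: C(5,1)·0.91^1·0.09^4 = 0.0002985
  k=2: C(5,2)·0.91^2·0.09^3 = 0.0060368
  k=3: C(5,3)·0.91^3·0.09^2 = 0.0610393
P(X ≤ 3) = 0.0673805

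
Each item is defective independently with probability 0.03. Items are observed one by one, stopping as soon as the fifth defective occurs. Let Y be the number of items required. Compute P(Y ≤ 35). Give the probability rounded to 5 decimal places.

Finishing within 35 items ⇔ at least 5 successes in the first 35. With X ~ Binomial(35, 0.03), P(Y ≤ 35) = 1 − P(X ≤ 4).
  k=0: C(35,0)·0.03^0·0.97^35 = 0.3443584
  k=1: C(35,1)·0.03^1·0.97^34 = 0.3727591
  k=2: C(35,2)·0.03^2·0.97^33 = 0.1959867
  k=3: C(35,3)·0.03^3·0.97^32 = 0.0666759
  k=4: C(35,4)·0.03^4·0.97^31 = 0.0164971
1 − 0.9962773 = 0.0037227

0.00372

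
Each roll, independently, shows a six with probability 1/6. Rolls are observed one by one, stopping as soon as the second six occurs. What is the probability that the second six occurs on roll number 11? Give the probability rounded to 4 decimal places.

Y = trial on which the second success occurs; negative binomial, r=2, p=0.166667.
P(Y=11) = C(10,1) · p^2 · (1−p)^9
= 10 · 0.027778 · 0.19381 = 0.053835

0.0538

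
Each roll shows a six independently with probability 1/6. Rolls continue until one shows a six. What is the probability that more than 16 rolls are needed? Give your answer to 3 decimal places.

Y = number of rolls to the first success; geometric, p = 0.166667.
P(Y > 16) = P(first 16 all fail) = (1−p)^16 = 0.05409

0.054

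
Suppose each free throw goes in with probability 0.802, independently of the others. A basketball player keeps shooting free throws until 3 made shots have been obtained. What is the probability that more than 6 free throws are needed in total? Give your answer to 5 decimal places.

0.01635

Needing more than 6 free throws ⇔ fewer than 3 successes in the first 6. With X ~ Binomial(6, 0.802), P(Y > 6) = P(X ≤ 2).
  k=0: C(6,0)·0.802^0·0.198^6 = 0.0000603
  k=1: C(6,1)·0.802^1·0.198^5 = 0.0014644
  k=2: C(6,2)·0.802^2·0.198^4 = 0.0148286
P(X ≤ 2) = 0.0163532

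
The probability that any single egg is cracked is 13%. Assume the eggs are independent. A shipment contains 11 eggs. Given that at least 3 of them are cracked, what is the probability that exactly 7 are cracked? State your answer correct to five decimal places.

0.00073

X ~ Binomial(11, 0.13). Want P(X=7 | X≥3) = P(X=7) / P(X≥3).
P(X=7) = C(11,7)·0.13^7·0.87^4 = 0.0001186
P(X≥3) = 1 − 0.2161284 − 0.3552455 − 0.2654133 = 0.1632129
Ratio = 0.0001186 / 0.1632129 = 0.0007268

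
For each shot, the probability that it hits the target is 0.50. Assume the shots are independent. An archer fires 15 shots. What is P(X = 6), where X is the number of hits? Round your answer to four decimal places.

0.1527

X ~ Binomial(n=15, p=0.50).
P(X=6) = C(15,6) · p^6 · (1−p)^9
= 5005 · 0.015625 · 0.0019531 = 0.152740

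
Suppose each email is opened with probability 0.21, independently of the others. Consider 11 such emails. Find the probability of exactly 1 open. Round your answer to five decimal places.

X ~ Binomial(n=11, p=0.21).
P(X=1) = C(11,1) · p^1 · (1−p)^10
= 11 · 0.21 · 0.094683 = 0.2187172

0.21872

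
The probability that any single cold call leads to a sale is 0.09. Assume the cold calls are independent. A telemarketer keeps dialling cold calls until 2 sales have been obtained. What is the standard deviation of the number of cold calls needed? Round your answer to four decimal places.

Y = total cold calls until the second success; negative binomial with r=2, p=0.09.
SD(Y) = √[r(1−p)/p²] = √(224.691358) = 14.989708

14.9897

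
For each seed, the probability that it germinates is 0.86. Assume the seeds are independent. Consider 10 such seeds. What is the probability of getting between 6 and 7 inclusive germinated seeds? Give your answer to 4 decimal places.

0.1472

X ~ Binomial(10, 0.86); P(6 ≤ X ≤ 7) = Σ C(10,k) p^k (1−p)^(10−k) over k:
  k=6: C(10,6)·0.86^6·0.14^4 = 0.032638
  k=7: C(10,7)·0.86^7·0.14^3 = 0.114566
Total = 0.147204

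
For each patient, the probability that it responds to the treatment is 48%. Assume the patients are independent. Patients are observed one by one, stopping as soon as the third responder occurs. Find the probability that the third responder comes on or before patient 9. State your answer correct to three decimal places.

0.889

Finishing within 9 patients ⇔ at least 3 successes in the first 9. With X ~ Binomial(9, 0.48), P(Y ≤ 9) = 1 − P(X ≤ 2).
  k=0: C(9,0)·0.48^0·0.52^9 = 0.00278
  k=1: C(9,1)·0.48^1·0.52^8 = 0.02309
  k=2: C(9,2)·0.48^2·0.52^7 = 0.08527
1 − 0.11115 = 0.88885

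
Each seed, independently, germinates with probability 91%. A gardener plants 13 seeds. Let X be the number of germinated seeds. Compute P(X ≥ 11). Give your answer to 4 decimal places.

0.8946

X ~ Binomial(13, 0.91); P(X ≥ 11) = Σ C(13,k) p^k (1−p)^(13−k) over k:
  k=11: C(13,11)·0.91^11·0.09^2 = 0.223890
  k=12: C(13,12)·0.91^12·0.09^1 = 0.377296
  k=13: C(13,13)·0.91^13·0.09^0 = 0.293453
Total = 0.894639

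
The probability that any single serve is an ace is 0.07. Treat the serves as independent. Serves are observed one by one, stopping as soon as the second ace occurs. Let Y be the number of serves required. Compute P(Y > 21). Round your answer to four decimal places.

0.5622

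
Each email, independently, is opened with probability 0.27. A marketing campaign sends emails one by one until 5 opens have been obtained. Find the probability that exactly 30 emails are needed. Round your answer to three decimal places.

0.013

Y = trial on which the fifth success occurs; negative binomial, r=5, p=0.27.
P(Y=30) = C(29,4) · p^5 · (1−p)^25
= 23751 · 0.0014349 · 0.00038289 = 0.01305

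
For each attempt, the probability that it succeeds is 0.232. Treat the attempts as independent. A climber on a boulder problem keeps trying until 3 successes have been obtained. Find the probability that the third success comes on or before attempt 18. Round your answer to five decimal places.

0.82375

Finishing within 18 attempts ⇔ at least 3 successes in the first 18. With X ~ Binomial(18, 0.232), P(Y ≤ 18) = 1 − P(X ≤ 2).
  k=0: C(18,0)·0.232^0·0.768^18 = 0.0086398
  k=1: C(18,1)·0.232^1·0.768^17 = 0.0469787
  k=2: C(18,2)·0.232^2·0.768^16 = 0.1206277
1 − 0.1762462 = 0.8237538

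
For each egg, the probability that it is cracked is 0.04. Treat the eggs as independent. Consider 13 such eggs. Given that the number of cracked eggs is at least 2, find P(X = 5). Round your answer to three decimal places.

0.001

X ~ Binomial(13, 0.04). Want P(X=5 | X≥2) = P(X=5) / P(X≥2).
P(X=5) = C(13,5)·0.04^5·0.96^8 = 0.00010
P(X≥2) = 1 − 0.58820 − 0.31861 = 0.09319
Ratio = 0.00010 / 0.09319 = 0.00102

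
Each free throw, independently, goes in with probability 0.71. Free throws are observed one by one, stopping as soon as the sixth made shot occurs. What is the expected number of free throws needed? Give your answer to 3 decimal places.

8.451

Y = total free throws until the sixth success; negative binomial with r=6, p=0.71.
E[Y] = r / p = 6 / 0.71 = 8.45070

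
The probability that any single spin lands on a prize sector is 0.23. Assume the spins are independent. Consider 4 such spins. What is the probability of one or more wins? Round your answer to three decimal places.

P(at least one) = 1 − P(none) = 1 − (1 − 0.23)^4
= 1 − 0.35153 = 0.64847

0.648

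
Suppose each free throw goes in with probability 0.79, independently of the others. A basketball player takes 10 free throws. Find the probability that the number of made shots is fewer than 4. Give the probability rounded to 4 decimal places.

0.0012

X ~ Binomial(10, 0.79); P(X ≤ 3) = Σ C(10,k) p^k (1−p)^(10−k) over k:
  k=0: C(10,0)·0.79^0·0.21^10 = 0.000000
  k=1: C(10,1)·0.79^1·0.21^9 = 0.000006
  k=2: C(10,2)·0.79^2·0.21^8 = 0.000106
  k=3: C(10,3)·0.79^3·0.21^7 = 0.001066
Total = 0.001178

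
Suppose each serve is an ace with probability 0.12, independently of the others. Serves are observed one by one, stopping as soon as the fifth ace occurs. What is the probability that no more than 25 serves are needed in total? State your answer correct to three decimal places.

Finishing within 25 serves ⇔ at least 5 successes in the first 25. With X ~ Binomial(25, 0.12), P(Y ≤ 25) = 1 − P(X ≤ 4).
  k=0: C(25,0)·0.12^0·0.88^25 = 0.04093
  k=1: C(25,1)·0.12^1·0.88^24 = 0.13954
  k=2: C(25,2)·0.12^2·0.88^23 = 0.22834
  k=3: C(25,3)·0.12^3·0.88^22 = 0.23872
  k=4: C(25,4)·0.12^4·0.88^21 = 0.17904
1 − 0.82658 = 0.17342

0.173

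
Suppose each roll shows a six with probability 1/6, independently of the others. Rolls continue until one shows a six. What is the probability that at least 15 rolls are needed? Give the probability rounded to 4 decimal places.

0.0779

Y = number of rolls to the first success; geometric, p = 0.166667.
P(Y > 14) = P(first 14 all fail) = (1−p)^14 = 0.077887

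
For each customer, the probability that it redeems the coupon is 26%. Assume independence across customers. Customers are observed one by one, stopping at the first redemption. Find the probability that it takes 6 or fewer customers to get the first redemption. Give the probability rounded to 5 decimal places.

0.83579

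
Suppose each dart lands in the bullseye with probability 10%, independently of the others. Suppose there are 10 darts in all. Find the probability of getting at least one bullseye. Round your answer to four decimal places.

P(at least one) = 1 − P(none) = 1 − (1 − 0.10)^10
= 1 − 0.348678 = 0.651322

0.6513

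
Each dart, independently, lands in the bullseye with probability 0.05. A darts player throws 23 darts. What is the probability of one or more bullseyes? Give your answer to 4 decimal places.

0.6926

P(at least one) = 1 − P(none) = 1 − (1 − 0.05)^23
= 1 − 0.307357 = 0.692643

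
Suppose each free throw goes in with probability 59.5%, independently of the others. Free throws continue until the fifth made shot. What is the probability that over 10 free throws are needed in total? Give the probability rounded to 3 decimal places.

0.175

Needing more than 10 free throws ⇔ fewer than 5 successes in the first 10. With X ~ Binomial(10, 0.595), P(Y > 10) = P(X ≤ 4).
  k=0: C(10,0)·0.595^0·0.405^10 = 0.00012
  k=1: C(10,1)·0.595^1·0.405^9 = 0.00174
  k=2: C(10,2)·0.595^2·0.405^8 = 0.01153
  k=3: C(10,3)·0.595^3·0.405^7 = 0.04518
  k=4: C(10,4)·0.595^4·0.405^6 = 0.11615
P(X ≤ 4) = 0.17472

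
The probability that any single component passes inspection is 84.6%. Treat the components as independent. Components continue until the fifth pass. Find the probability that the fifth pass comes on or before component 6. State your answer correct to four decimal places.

0.7671

Finishing within 6 components ⇔ at least 5 successes in the first 6. With X ~ Binomial(6, 0.846), P(Y ≤ 6) = 1 − P(X ≤ 4).
  k=0: C(6,0)·0.846^0·0.154^6 = 0.000013
  k=1: C(6,1)·0.846^1·0.154^5 = 0.000440
  k=2: C(6,2)·0.846^2·0.154^4 = 0.006038
  k=3: C(6,3)·0.846^3·0.154^3 = 0.044229
  k=4: C(6,4)·0.846^4·0.154^2 = 0.182228
1 − 0.232948 = 0.767052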